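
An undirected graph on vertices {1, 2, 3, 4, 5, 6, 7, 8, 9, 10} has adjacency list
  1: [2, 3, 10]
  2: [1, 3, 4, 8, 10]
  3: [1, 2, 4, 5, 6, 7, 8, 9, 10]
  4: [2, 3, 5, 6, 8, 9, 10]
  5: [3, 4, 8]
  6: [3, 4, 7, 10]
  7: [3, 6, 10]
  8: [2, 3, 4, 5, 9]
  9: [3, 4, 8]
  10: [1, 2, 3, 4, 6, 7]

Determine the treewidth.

A width-3 tree decomposition is:
Bags: B1 = {3, 4, 6, 10}  B2 = {2, 3, 4, 10}  B3 = {2, 3, 4, 8}  B4 = {3, 4, 8, 9}  B5 = {1, 2, 3, 10}  B6 = {3, 4, 5, 8}  B7 = {3, 6, 7, 10}
Tree: B1–B2, B2–B3, B3–B4, B2–B5, B3–B6, B1–B7
Every bag has size at most 4, so the width is 4 − 1 = 3 and tw(G) ≤ 3. For the lower bound, the 4 vertices {1, 2, 3, 10} are pairwise adjacent, and any tree decomposition puts a clique entirely inside one bag — forcing width ≥ 3. Combining the bounds, tw(G) = 3.

3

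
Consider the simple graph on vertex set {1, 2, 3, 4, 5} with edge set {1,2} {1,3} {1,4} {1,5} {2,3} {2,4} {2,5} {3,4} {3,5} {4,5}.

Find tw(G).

A width-4 tree decomposition is:
Bags: B1 = {1, 2, 3, 4, 5}
Tree: (single bag)
With just one bag of size 5, the width is 5 − 1 = 4, so tw(G) ≤ 4. On the other hand G contains the 5-clique {1, 2, 3, 4, 5}. A clique must lie in a single bag of any decomposition, so no decomposition can have width below 4. Therefore the treewidth is 4.

4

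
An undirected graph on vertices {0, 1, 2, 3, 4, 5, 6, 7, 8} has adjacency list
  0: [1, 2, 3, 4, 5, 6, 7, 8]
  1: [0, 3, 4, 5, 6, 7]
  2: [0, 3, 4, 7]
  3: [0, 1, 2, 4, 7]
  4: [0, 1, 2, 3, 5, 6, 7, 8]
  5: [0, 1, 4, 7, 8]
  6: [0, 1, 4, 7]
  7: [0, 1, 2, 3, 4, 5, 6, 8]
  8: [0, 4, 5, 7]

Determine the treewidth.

4

A width-4 tree decomposition is:
Bags: B1 = {0, 4, 5, 7, 8}  B2 = {0, 1, 4, 5, 7}  B3 = {0, 1, 3, 4, 7}  B4 = {0, 1, 4, 6, 7}  B5 = {0, 2, 3, 4, 7}
Tree: B1–B2, B2–B3, B3–B4, B3–B5
Each bag holds 5 vertices, so the decomposition has width 4, which upper-bounds the treewidth. For the lower bound, the 5 vertices {0, 4, 5, 7, 8} are pairwise adjacent, and any tree decomposition puts a clique entirely inside one bag — forcing width ≥ 4. Combining the bounds, tw(G) = 4.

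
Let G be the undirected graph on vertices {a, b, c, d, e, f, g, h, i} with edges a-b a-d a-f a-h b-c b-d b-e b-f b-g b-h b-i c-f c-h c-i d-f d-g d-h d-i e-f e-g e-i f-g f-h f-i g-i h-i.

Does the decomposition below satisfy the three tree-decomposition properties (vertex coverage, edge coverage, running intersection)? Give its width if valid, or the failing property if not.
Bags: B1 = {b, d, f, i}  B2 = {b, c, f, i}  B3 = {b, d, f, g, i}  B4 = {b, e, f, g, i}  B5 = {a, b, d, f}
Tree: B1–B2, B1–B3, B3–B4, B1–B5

No — vertex h appears in no bag.

A tree decomposition must satisfy three properties: every vertex lies in some bag; for every edge, both endpoints lie together in some bag; and for every vertex, the bags containing it form a connected subtree. Here vertex h appears in no bag, so the decomposition is invalid.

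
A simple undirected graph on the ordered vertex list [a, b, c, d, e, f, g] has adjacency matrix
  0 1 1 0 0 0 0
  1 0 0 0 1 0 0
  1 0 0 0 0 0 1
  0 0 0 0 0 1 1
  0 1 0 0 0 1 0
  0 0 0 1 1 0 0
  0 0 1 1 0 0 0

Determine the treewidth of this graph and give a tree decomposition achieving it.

Every bag has size at most 3, so the width is 3 − 1 = 2 and tw(G) ≤ 2. Since f–d–g–c–a–b–e–f is a cycle in G, G is not acyclic. Forests are exactly the graphs of treewidth ≤ 1, so tw(G) ≥ 2. The upper and lower bounds meet at 2, so that is the treewidth.

Treewidth 2.
Bags: B1 = {d, f, g}  B2 = {c, f, g}  B3 = {a, c, f}  B4 = {a, b, f}  B5 = {b, e, f}
Tree: B1–B2, B2–B3, B3–B4, B4–B5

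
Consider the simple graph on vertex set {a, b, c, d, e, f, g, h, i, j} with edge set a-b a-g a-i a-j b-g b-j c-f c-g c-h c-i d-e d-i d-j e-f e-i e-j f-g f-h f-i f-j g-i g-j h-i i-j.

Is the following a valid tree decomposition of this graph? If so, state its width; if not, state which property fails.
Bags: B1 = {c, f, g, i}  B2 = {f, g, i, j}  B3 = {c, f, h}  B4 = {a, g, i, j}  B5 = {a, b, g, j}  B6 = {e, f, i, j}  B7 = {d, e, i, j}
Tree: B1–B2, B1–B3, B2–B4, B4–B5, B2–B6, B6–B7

No — edge (i,h) lies in no bag.

A tree decomposition must satisfy three properties: every vertex lies in some bag; for every edge, both endpoints lie together in some bag; and for every vertex, the bags containing it form a connected subtree. Here edge (i,h) lies in no bag, so the decomposition is invalid.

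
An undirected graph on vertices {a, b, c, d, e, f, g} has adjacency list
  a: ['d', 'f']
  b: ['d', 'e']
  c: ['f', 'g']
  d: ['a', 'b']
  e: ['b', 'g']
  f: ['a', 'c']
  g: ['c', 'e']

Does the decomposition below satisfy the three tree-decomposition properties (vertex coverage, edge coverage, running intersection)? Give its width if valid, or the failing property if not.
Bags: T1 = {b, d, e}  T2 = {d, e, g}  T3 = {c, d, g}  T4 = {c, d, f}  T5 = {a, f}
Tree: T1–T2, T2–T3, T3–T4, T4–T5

No — edge (d,a) lies in no bag.

A tree decomposition must satisfy three properties: every vertex lies in some bag; for every edge, both endpoints lie together in some bag; and for every vertex, the bags containing it form a connected subtree. Here edge (d,a) lies in no bag, so the decomposition is invalid.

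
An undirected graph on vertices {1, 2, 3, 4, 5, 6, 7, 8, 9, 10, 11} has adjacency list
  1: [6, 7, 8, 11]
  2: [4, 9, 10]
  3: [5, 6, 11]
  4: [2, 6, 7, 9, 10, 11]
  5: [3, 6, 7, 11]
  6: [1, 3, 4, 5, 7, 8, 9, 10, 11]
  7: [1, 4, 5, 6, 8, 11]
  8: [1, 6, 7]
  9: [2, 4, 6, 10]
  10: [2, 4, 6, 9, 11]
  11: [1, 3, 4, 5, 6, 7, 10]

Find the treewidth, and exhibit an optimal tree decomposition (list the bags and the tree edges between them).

Treewidth 3.
One such decomposition:
Bags: B1 = {5, 6, 7, 11}  B2 = {4, 6, 7, 11}  B3 = {1, 6, 7, 11}  B4 = {3, 5, 6, 11}  B5 = {1, 6, 7, 8}  B6 = {4, 6, 10, 11}  B7 = {4, 6, 9, 10}  B8 = {2, 4, 9, 10}
Tree: B1–B2, B2–B3, B1–B4, B3–B5, B2–B6, B6–B7, B7–B8

The largest bag has 4 vertices, giving width 3; this decomposition certifies tw(G) ≤ 3. On the other hand G contains the 4-clique {2, 4, 9, 10}. A clique must lie in a single bag of any decomposition, so no decomposition can have width below 3. Combining the bounds, tw(G) = 3.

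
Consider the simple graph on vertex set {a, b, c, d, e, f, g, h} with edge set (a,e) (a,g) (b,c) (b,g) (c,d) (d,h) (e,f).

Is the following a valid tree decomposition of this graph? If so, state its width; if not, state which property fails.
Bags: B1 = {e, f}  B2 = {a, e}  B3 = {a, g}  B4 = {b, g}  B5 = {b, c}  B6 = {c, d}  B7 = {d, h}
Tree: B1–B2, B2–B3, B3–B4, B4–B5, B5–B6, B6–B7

Checking the three conditions: (i) the bags cover all of {a, b, c, d, e, f, g, h}; (ii) for each edge, some bag contains both endpoints; (iii) the bags containing any fixed vertex form a subtree. All hold, so the decomposition is valid with width 2 − 1 = 1.

Yes; width 1.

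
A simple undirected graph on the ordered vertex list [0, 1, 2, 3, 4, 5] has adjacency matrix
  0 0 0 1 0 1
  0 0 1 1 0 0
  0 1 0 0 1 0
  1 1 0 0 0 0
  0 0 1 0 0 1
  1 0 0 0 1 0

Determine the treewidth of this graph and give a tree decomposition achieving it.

Treewidth 2.
One such decomposition:
Bags: B1 = {1, 2, 3}  B2 = {2, 3, 4}  B3 = {3, 4, 5}  B4 = {0, 3, 5}
Tree: B1–B2, B2–B3, B3–B4

The largest bag has 3 vertices, giving width 2; this decomposition certifies tw(G) ≤ 2. Since 3–1–2–4–5–0–3 is a cycle in G, G is not acyclic. Forests are exactly the graphs of treewidth ≤ 1, so tw(G) ≥ 2. The upper and lower bounds meet at 2, so that is the treewidth.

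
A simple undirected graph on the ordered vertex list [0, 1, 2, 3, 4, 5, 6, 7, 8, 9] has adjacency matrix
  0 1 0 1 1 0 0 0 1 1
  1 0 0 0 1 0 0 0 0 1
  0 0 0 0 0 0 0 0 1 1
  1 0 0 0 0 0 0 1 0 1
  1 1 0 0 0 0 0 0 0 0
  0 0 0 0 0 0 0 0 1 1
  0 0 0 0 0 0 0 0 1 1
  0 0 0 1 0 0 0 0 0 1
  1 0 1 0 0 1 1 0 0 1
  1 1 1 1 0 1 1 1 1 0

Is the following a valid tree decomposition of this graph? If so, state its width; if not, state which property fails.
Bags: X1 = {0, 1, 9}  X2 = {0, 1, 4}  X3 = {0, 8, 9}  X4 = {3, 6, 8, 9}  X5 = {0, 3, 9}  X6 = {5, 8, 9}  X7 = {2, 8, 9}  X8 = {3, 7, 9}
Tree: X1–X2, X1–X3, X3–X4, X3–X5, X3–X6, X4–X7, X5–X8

A tree decomposition must satisfy three properties: every vertex lies in some bag; for every edge, both endpoints lie together in some bag; and for every vertex, the bags containing it form a connected subtree. Here bags containing vertex 3 are not connected in the tree, so the decomposition is invalid.

No — bags containing vertex 3 are not connected in the tree.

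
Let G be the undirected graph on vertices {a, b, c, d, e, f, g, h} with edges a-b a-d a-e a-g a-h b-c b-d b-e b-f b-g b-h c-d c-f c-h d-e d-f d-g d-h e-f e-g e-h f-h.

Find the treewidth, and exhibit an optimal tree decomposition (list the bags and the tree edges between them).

Treewidth 4.
One optimal decomposition is:
Bags: B1 = {b, d, e, f, h}  B2 = {a, b, d, e, h}  B3 = {b, c, d, f, h}  B4 = {a, b, d, e, g}
Tree: B1–B2, B1–B3, B2–B4

Every bag has size at most 5, so the width is 5 − 1 = 4 and tw(G) ≤ 4. For the lower bound, the 5 vertices {a, b, d, e, g} are pairwise adjacent, and any tree decomposition puts a clique entirely inside one bag — forcing width ≥ 4. Therefore the treewidth is 4.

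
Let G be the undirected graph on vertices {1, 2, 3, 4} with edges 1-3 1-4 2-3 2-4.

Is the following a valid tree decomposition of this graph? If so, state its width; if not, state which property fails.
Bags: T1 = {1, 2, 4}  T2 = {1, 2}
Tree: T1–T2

No — vertex 3 appears in no bag.

A tree decomposition must satisfy three properties: every vertex lies in some bag; for every edge, both endpoints lie together in some bag; and for every vertex, the bags containing it form a connected subtree. Here vertex 3 appears in no bag, so the decomposition is invalid.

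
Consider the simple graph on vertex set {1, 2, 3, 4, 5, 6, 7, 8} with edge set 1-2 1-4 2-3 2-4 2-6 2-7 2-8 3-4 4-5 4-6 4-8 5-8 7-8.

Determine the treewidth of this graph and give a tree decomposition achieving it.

Treewidth 2.
Bags: B1 = {1, 2, 4}  B2 = {2, 3, 4}  B3 = {2, 4, 8}  B4 = {2, 7, 8}  B5 = {4, 5, 8}  B6 = {2, 4, 6}
Tree: B1–B2, B2–B3, B3–B4, B3–B5, B1–B6

Every bag has size at most 3, so the width is 3 − 1 = 2 and tw(G) ≤ 2. Conversely, {2, 4, 8} is a clique of size 3, and the vertices of any clique must share a bag in every tree decomposition; so some bag has ≥ 3 vertices and tw(G) ≥ 2. Therefore the treewidth is 2.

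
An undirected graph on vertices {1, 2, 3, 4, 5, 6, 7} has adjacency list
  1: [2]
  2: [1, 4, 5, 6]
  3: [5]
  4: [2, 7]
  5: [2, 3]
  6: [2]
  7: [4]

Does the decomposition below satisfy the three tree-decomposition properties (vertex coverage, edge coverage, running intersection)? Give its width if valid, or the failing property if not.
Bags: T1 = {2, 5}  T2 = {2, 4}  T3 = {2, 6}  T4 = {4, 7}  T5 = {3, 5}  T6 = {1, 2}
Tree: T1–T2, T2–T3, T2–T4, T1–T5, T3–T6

Every vertex of G appears in some bag (union = {1, 2, 3, 4, 5, 6, 7}); every edge is covered by a bag; and for each vertex v the set of bags containing v is connected in the bag tree. The decomposition is therefore valid. The largest bag has 2 vertices, so the width is 1.

Yes; width 1.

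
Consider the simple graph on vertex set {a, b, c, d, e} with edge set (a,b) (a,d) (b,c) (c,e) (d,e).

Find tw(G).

A width-2 tree decomposition is:
Bags: B1 = {a, b, d}  B2 = {b, d, e}  B3 = {b, c, e}
Tree: B1–B2, B2–B3
Every bag has size at most 3, so the width is 3 − 1 = 2 and tw(G) ≤ 2. The edges b–a–d–e–c–b form a cycle, so G is not a tree and its treewidth is at least 2. Therefore the treewidth is 2.

2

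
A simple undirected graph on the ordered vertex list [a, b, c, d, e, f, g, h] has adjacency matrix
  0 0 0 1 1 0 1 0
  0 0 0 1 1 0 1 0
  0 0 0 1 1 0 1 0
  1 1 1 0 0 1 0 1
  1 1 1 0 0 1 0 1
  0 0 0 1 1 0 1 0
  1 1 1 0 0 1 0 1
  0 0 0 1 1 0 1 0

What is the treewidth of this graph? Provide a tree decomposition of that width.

The largest bag has 4 vertices, giving width 3; this decomposition certifies tw(G) ≤ 3. For the lower bound: the 4 vertex sets {b,g}, {c,e}, {d}, {a} are disjoint, each induces a connected subgraph, and every pair is joined by at least one edge of G. Contracting each set to a single vertex therefore yields K_{4} as a minor, and since treewidth is minor-monotone, tw(G) ≥ tw(K_{4}) = 3. Therefore the treewidth is 3.

Treewidth 3.
Bags: B1 = {b, d, e, g}  B2 = {c, d, e, g}  B3 = {a, d, e, g}  B4 = {d, e, g, h}  B5 = {d, e, f, g}
Tree: B1–B2, B2–B3, B3–B4, B4–B5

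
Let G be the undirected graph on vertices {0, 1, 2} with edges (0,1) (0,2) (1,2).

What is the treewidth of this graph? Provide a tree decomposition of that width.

A single bag containing all 3 vertices is trivially a valid decomposition of width 2. On the other hand G contains the 3-clique {0, 1, 2}. A clique must lie in a single bag of any decomposition, so no decomposition can have width below 2. The upper and lower bounds meet at 2, so that is the treewidth.

Treewidth 2.
Bags: B1 = {0, 1, 2}
Tree: (single bag)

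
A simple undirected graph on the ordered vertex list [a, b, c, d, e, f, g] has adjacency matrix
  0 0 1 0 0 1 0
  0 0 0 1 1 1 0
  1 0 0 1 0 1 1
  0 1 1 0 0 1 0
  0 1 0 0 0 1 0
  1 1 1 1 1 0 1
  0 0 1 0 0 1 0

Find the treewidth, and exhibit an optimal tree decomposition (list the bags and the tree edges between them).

The largest bag has 3 vertices, giving width 2; this decomposition certifies tw(G) ≤ 2. Conversely, {b, e, f} is a clique of size 3, and the vertices of any clique must share a bag in every tree decomposition; so some bag has ≥ 3 vertices and tw(G) ≥ 2. Therefore the treewidth is 2.

Treewidth 2.
Bags: B1 = {c, f, g}  B2 = {c, d, f}  B3 = {a, c, f}  B4 = {b, d, f}  B5 = {b, e, f}
Tree: B1–B2, B2–B3, B2–B4, B4–B5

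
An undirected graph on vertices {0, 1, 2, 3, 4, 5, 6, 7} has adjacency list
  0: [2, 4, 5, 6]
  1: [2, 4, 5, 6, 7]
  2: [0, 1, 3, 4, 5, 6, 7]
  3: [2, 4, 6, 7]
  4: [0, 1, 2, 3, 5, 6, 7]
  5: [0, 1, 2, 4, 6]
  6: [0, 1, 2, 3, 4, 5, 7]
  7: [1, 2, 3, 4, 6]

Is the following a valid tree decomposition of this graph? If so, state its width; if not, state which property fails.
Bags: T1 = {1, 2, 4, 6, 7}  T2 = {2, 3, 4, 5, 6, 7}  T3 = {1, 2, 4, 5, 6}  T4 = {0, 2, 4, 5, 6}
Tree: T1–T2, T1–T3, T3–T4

No — bags containing vertex 5 are not connected in the tree.

A tree decomposition must satisfy three properties: every vertex lies in some bag; for every edge, both endpoints lie together in some bag; and for every vertex, the bags containing it form a connected subtree. Here bags containing vertex 5 are not connected in the tree, so the decomposition is invalid.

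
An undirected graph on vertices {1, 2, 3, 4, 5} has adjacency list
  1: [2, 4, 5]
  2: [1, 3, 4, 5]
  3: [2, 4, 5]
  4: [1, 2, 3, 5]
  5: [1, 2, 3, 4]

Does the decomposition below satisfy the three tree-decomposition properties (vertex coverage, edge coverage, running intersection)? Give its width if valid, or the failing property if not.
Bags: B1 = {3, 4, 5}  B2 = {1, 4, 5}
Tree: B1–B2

A tree decomposition must satisfy three properties: every vertex lies in some bag; for every edge, both endpoints lie together in some bag; and for every vertex, the bags containing it form a connected subtree. Here vertex 2 appears in no bag, so the decomposition is invalid.

No — vertex 2 appears in no bag.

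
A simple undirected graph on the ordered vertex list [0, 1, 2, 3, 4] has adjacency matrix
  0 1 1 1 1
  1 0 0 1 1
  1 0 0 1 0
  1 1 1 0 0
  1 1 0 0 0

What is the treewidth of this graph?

2

A width-2 tree decomposition is:
Bags: B1 = {0, 1, 4}  B2 = {0, 1, 3}  B3 = {0, 2, 3}
Tree: B1–B2, B2–B3
Each bag holds 3 vertices, so the decomposition has width 2, which upper-bounds the treewidth. For the lower bound, the 3 vertices {0, 1, 3} are pairwise adjacent, and any tree decomposition puts a clique entirely inside one bag — forcing width ≥ 2. The upper and lower bounds meet at 2, so that is the treewidth.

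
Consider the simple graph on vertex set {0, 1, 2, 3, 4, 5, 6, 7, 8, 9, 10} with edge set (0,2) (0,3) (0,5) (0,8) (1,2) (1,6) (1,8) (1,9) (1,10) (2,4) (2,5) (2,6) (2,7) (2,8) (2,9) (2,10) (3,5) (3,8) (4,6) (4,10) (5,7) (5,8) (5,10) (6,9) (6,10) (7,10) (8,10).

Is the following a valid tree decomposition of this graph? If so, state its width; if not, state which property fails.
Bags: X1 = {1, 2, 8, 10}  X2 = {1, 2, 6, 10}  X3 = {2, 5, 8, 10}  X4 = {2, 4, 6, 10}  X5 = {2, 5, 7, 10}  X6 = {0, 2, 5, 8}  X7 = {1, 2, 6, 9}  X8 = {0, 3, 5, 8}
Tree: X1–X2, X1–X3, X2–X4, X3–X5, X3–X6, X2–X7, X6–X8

Vertex coverage: the bags together contain {0, 1, 2, 3, 4, 5, 6, 7, 8, 9, 10}, the full vertex set. Edge coverage: each edge of G has both endpoints in at least one bag. Running intersection: for every vertex, the bags containing it form a connected subtree. All three properties hold, so this is a valid tree decomposition of width max|bag| − 1 = 3, and hence tw(G) ≤ 3.

Yes; width 3.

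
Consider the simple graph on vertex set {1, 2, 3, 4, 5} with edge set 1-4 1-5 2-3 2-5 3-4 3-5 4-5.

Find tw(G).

2

A width-2 tree decomposition is:
Bags: B1 = {3, 4, 5}  B2 = {2, 3, 5}  B3 = {1, 4, 5}
Tree: B1–B2, B1–B3
Each bag holds 3 vertices, so the decomposition has width 2, which upper-bounds the treewidth. Conversely, {1, 4, 5} is a clique of size 3, and the vertices of any clique must share a bag in every tree decomposition; so some bag has ≥ 3 vertices and tw(G) ≥ 2. The upper and lower bounds meet at 2, so that is the treewidth.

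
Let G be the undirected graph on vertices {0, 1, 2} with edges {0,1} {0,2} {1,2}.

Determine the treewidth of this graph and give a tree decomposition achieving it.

With just one bag of size 3, the width is 3 − 1 = 2, so tw(G) ≤ 2. On the other hand G contains the 3-clique {0, 1, 2}. A clique must lie in a single bag of any decomposition, so no decomposition can have width below 2. Combining the bounds, tw(G) = 2.

Treewidth 2.
One optimal decomposition is:
Bags: B1 = {0, 1, 2}
Tree: (single bag)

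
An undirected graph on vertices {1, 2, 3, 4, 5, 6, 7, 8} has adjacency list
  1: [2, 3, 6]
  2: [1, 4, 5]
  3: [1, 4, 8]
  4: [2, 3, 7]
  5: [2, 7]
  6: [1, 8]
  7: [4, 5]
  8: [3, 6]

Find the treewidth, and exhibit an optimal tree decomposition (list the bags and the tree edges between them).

Each bag holds 3 vertices, so the decomposition has width 2, which upper-bounds the treewidth. For the lower bound, G contains the cycle 7–5–2–4–7, so G is not a forest; only forests have treewidth ≤ 1, hence tw(G) ≥ 2. Combining the bounds, tw(G) = 2.

Treewidth 2.
Bags: B1 = {4, 5, 7}  B2 = {2, 4, 5}  B3 = {2, 3, 4}  B4 = {1, 2, 3}  B5 = {1, 3, 8}  B6 = {1, 6, 8}
Tree: B1–B2, B2–B3, B3–B4, B4–B5, B5–B6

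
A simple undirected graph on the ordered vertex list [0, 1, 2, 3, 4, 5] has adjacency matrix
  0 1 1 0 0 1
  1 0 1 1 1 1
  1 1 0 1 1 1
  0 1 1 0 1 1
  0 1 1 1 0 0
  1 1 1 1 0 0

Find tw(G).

3

A width-3 tree decomposition is:
Bags: B1 = {1, 2, 3, 5}  B2 = {1, 2, 3, 4}  B3 = {0, 1, 2, 5}
Tree: B1–B2, B1–B3
Each bag holds 4 vertices, so the decomposition has width 3, which upper-bounds the treewidth. Conversely, {0, 1, 2, 5} is a clique of size 4, and the vertices of any clique must share a bag in every tree decomposition; so some bag has ≥ 4 vertices and tw(G) ≥ 3. Combining the bounds, tw(G) = 3.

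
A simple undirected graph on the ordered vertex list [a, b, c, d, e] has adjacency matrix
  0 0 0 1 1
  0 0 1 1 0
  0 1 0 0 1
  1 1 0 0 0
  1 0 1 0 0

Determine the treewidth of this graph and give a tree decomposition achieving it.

Treewidth 2.
One such decomposition:
Bags: B1 = {a, c, e}  B2 = {a, b, c}  B3 = {a, b, d}
Tree: B1–B2, B2–B3

Every bag has size at most 3, so the width is 3 − 1 = 2 and tw(G) ≤ 2. The edges a–e–c–b–d–a form a cycle, so G is not a tree and its treewidth is at least 2. Therefore the treewidth is 2.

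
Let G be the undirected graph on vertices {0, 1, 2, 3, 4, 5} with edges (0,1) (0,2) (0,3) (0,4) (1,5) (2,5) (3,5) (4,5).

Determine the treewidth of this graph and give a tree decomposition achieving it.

The largest bag has 3 vertices, giving width 2; this decomposition certifies tw(G) ≤ 2. The edges 0–1–5–2–0 form a cycle, so G is not a tree and its treewidth is at least 2. Therefore the treewidth is 2.

Treewidth 2.
Bags: B1 = {0, 1, 5}  B2 = {0, 2, 5}  B3 = {0, 4, 5}  B4 = {0, 3, 5}
Tree: B1–B2, B2–B3, B3–B4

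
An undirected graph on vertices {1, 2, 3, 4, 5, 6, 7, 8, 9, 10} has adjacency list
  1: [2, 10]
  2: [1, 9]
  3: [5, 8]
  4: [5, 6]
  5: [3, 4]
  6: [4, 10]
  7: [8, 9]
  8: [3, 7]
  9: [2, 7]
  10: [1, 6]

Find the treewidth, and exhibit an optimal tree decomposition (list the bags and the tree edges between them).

Treewidth 2.
Bags: B1 = {3, 5, 8}  B2 = {4, 5, 8}  B3 = {4, 6, 8}  B4 = {6, 8, 10}  B5 = {1, 8, 10}  B6 = {1, 2, 8}  B7 = {2, 8, 9}  B8 = {7, 8, 9}
Tree: B1–B2, B2–B3, B3–B4, B4–B5, B5–B6, B6–B7, B7–B8

Each bag holds 3 vertices, so the decomposition has width 2, which upper-bounds the treewidth. The edges 8–3–5–4–6–10–1–2–9–7–8 form a cycle, so G is not a tree and its treewidth is at least 2. The upper and lower bounds meet at 2, so that is the treewidth.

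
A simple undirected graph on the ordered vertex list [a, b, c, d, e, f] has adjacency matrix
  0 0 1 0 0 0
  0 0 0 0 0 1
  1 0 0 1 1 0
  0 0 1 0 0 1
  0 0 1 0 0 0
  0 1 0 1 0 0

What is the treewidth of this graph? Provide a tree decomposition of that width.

Treewidth 1.
Bags: B1 = {d, f}  B2 = {c, d}  B3 = {c, e}  B4 = {b, f}  B5 = {a, c}
Tree: B1–B2, B2–B3, B1–B4, B3–B5

Every bag has size at most 2, so the width is 2 − 1 = 1 and tw(G) ≤ 1. G has an edge, so its treewidth is at least 1. The upper and lower bounds meet at 1, so that is the treewidth.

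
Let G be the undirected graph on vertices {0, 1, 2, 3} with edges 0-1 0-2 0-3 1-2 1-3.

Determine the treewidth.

A width-2 tree decomposition is:
Bags: B1 = {0, 1, 2}  B2 = {0, 1, 3}
Tree: B1–B2
Each bag holds 3 vertices, so the decomposition has width 2, which upper-bounds the treewidth. On the other hand G contains the 3-clique {0, 1, 2}. A clique must lie in a single bag of any decomposition, so no decomposition can have width below 2. The upper and lower bounds meet at 2, so that is the treewidth.

2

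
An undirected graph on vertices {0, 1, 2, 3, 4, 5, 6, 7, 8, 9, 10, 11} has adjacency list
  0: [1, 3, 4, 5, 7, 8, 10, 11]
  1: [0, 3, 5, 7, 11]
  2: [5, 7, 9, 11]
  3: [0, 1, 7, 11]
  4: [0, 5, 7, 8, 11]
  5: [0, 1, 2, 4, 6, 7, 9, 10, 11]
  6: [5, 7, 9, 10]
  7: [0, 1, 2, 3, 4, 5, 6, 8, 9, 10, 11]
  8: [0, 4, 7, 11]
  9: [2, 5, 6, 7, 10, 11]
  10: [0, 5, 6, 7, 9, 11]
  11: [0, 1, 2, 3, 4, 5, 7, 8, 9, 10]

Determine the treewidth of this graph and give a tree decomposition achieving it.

Treewidth 4.
Bags: B1 = {0, 5, 7, 10, 11}  B2 = {0, 1, 5, 7, 11}  B3 = {0, 4, 5, 7, 11}  B4 = {0, 4, 7, 8, 11}  B5 = {5, 7, 9, 10, 11}  B6 = {5, 6, 7, 9, 10}  B7 = {0, 1, 3, 7, 11}  B8 = {2, 5, 7, 9, 11}
Tree: B1–B2, B2–B3, B3–B4, B1–B5, B5–B6, B2–B7, B5–B8

Every bag has size at most 5, so the width is 5 − 1 = 4 and tw(G) ≤ 4. Conversely, {0, 4, 7, 8, 11} is a clique of size 5, and the vertices of any clique must share a bag in every tree decomposition; so some bag has ≥ 5 vertices and tw(G) ≥ 4. Hence tw(G) = 4 exactly.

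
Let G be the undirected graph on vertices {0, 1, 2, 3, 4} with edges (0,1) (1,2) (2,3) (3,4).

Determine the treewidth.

A width-1 tree decomposition is:
Bags: B1 = {0, 1}  B2 = {1, 2}  B3 = {2, 3}  B4 = {3, 4}
Tree: B1–B2, B2–B3, B3–B4
Each bag holds 2 vertices, so the decomposition has width 1, which upper-bounds the treewidth. Since G has at least one edge (e.g. 0–1), it is not an edgeless graph, so tw(G) ≥ 1. Therefore the treewidth is 1.

1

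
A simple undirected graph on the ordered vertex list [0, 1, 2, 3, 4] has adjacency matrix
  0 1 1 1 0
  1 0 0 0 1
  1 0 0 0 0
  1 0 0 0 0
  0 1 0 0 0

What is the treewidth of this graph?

A width-1 tree decomposition is:
Bags: B1 = {1, 4}  B2 = {0, 1}  B3 = {0, 3}  B4 = {0, 2}
Tree: B1–B2, B2–B3, B3–B4
Each bag holds 2 vertices, so the decomposition has width 1, which upper-bounds the treewidth. Any graph with an edge has treewidth ≥ 1, and G has the edge 4–1. Combining the bounds, tw(G) = 1.

1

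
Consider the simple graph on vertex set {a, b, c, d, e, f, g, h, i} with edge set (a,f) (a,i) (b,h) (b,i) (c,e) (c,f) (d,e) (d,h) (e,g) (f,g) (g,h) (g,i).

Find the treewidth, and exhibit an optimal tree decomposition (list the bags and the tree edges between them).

The largest bag has 4 vertices, giving width 3; this decomposition certifies tw(G) ≤ 3. For the lower bound: the 4 vertex sets {a,b,i}, {h}, {g}, {c,d,e,f} are disjoint, each induces a connected subgraph, and every pair is joined by at least one edge of G. Contracting each set to a single vertex therefore yields K_{4} as a minor, and since treewidth is minor-monotone, tw(G) ≥ tw(K_{4}) = 3. Therefore the treewidth is 3.

Treewidth 3.
Bags: B1 = {a, b, h, i}  B2 = {a, g, h, i}  B3 = {a, f, g, h}  B4 = {d, f, g, h}  B5 = {d, e, f, g}  B6 = {c, d, e, f}
Tree: B1–B2, B2–B3, B3–B4, B4–B5, B5–B6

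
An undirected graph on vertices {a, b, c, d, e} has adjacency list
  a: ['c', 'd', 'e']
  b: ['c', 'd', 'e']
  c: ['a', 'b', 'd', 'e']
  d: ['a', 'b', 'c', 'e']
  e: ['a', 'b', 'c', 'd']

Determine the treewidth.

A width-3 tree decomposition is:
Bags: B1 = {a, c, d, e}  B2 = {b, c, d, e}
Tree: B1–B2
Every bag has size at most 4, so the width is 4 − 1 = 3 and tw(G) ≤ 3. For the lower bound, the 4 vertices {a, c, d, e} are pairwise adjacent, and any tree decomposition puts a clique entirely inside one bag — forcing width ≥ 3. Therefore the treewidth is 3.

3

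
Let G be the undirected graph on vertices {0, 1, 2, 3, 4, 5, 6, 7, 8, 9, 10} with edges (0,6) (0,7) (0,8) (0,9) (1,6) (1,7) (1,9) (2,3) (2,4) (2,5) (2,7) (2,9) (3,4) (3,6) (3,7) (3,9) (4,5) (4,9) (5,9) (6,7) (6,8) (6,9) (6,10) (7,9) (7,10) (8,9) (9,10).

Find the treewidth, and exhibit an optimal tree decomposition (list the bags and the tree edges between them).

Treewidth 3.
Bags: B1 = {0, 6, 7, 9}  B2 = {3, 6, 7, 9}  B3 = {1, 6, 7, 9}  B4 = {2, 3, 7, 9}  B5 = {0, 6, 8, 9}  B6 = {6, 7, 9, 10}  B7 = {2, 3, 4, 9}  B8 = {2, 4, 5, 9}
Tree: B1–B2, B2–B3, B2–B4, B1–B5, B3–B6, B4–B7, B7–B8

The largest bag has 4 vertices, giving width 3; this decomposition certifies tw(G) ≤ 3. On the other hand G contains the 4-clique {2, 3, 4, 9}. A clique must lie in a single bag of any decomposition, so no decomposition can have width below 3. Combining the bounds, tw(G) = 3.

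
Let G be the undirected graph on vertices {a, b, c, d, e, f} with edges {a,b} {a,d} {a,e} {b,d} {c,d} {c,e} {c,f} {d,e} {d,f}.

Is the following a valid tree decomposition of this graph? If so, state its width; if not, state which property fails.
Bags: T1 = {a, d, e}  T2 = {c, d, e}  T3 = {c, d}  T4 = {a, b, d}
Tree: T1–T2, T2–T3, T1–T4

A tree decomposition must satisfy three properties: every vertex lies in some bag; for every edge, both endpoints lie together in some bag; and for every vertex, the bags containing it form a connected subtree. Here vertex f appears in no bag, so the decomposition is invalid.

No — vertex f appears in no bag.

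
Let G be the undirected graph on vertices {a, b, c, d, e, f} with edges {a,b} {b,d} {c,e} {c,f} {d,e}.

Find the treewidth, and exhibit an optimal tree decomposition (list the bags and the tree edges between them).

Each bag holds 2 vertices, so the decomposition has width 1, which upper-bounds the treewidth. G has an edge, so its treewidth is at least 1. The upper and lower bounds meet at 1, so that is the treewidth.

Treewidth 1.
One such decomposition:
Bags: B1 = {c, e}  B2 = {d, e}  B3 = {c, f}  B4 = {b, d}  B5 = {a, b}
Tree: B1–B2, B1–B3, B2–B4, B4–B5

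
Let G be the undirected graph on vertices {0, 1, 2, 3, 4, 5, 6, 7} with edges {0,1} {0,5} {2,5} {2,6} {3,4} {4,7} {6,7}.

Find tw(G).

A width-1 tree decomposition is:
Bags: B1 = {0, 1}  B2 = {0, 5}  B3 = {2, 5}  B4 = {2, 6}  B5 = {6, 7}  B6 = {4, 7}  B7 = {3, 4}
Tree: B1–B2, B2–B3, B3–B4, B4–B5, B5–B6, B6–B7
Every bag has size at most 2, so the width is 2 − 1 = 1 and tw(G) ≤ 1. Since G has at least one edge (e.g. 1–0), it is not an edgeless graph, so tw(G) ≥ 1. Therefore the treewidth is 1.

1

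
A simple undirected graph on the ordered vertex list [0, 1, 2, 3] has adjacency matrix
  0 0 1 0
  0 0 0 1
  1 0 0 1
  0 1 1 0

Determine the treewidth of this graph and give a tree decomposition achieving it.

Treewidth 1.
One optimal decomposition is:
Bags: B1 = {0, 2}  B2 = {2, 3}  B3 = {1, 3}
Tree: B1–B2, B2–B3

The largest bag has 2 vertices, giving width 1; this decomposition certifies tw(G) ≤ 1. Any graph with an edge has treewidth ≥ 1, and G has the edge 0–2. Combining the bounds, tw(G) = 1.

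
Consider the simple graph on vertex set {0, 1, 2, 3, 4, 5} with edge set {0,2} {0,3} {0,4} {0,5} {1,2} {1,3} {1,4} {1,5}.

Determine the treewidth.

A width-2 tree decomposition is:
Bags: B1 = {0, 1, 5}  B2 = {0, 1, 4}  B3 = {0, 1, 3}  B4 = {0, 1, 2}
Tree: B1–B2, B2–B3, B3–B4
The largest bag has 3 vertices, giving width 2; this decomposition certifies tw(G) ≤ 2. The edges 5–0–4–1–5 form a cycle, so G is not a tree and its treewidth is at least 2. The upper and lower bounds meet at 2, so that is the treewidth.

2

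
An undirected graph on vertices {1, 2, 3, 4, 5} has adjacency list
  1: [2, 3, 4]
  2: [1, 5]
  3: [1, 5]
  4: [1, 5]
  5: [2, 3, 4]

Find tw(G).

2

A width-2 tree decomposition is:
Bags: B1 = {1, 4, 5}  B2 = {1, 3, 5}  B3 = {1, 2, 5}
Tree: B1–B2, B2–B3
Each bag holds 3 vertices, so the decomposition has width 2, which upper-bounds the treewidth. Since 4–1–3–5–4 is a cycle in G, G is not acyclic. Forests are exactly the graphs of treewidth ≤ 1, so tw(G) ≥ 2. Combining the bounds, tw(G) = 2.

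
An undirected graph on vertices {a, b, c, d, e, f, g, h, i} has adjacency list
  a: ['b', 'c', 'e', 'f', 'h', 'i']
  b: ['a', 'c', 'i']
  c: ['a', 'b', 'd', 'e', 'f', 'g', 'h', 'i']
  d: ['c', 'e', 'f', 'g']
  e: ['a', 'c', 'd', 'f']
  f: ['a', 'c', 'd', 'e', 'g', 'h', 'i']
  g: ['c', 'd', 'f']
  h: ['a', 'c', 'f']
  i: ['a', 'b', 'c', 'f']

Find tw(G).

3

A width-3 tree decomposition is:
Bags: B1 = {a, b, c, i}  B2 = {a, c, f, i}  B3 = {a, c, e, f}  B4 = {c, d, e, f}  B5 = {c, d, f, g}  B6 = {a, c, f, h}
Tree: B1–B2, B2–B3, B3–B4, B4–B5, B3–B6
The largest bag has 4 vertices, giving width 3; this decomposition certifies tw(G) ≤ 3. On the other hand G contains the 4-clique {c, d, f, g}. A clique must lie in a single bag of any decomposition, so no decomposition can have width below 3. Combining the bounds, tw(G) = 3.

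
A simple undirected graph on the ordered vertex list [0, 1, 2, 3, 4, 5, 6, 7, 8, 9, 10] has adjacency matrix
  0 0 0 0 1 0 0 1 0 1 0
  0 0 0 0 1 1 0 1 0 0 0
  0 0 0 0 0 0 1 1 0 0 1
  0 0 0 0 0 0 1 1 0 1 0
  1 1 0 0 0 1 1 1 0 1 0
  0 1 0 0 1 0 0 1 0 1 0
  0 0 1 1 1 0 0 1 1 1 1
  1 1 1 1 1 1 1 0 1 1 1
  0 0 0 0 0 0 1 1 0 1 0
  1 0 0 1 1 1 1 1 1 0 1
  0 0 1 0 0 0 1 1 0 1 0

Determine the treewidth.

3

A width-3 tree decomposition is:
Bags: B1 = {6, 7, 9, 10}  B2 = {4, 6, 7, 9}  B3 = {6, 7, 8, 9}  B4 = {0, 4, 7, 9}  B5 = {3, 6, 7, 9}  B6 = {4, 5, 7, 9}  B7 = {2, 6, 7, 10}  B8 = {1, 4, 5, 7}
Tree: B1–B2, B2–B3, B2–B4, B2–B5, B2–B6, B1–B7, B6–B8
Each bag holds 4 vertices, so the decomposition has width 3, which upper-bounds the treewidth. Conversely, {1, 4, 5, 7} is a clique of size 4, and the vertices of any clique must share a bag in every tree decomposition; so some bag has ≥ 4 vertices and tw(G) ≥ 3. Hence tw(G) = 3 exactly.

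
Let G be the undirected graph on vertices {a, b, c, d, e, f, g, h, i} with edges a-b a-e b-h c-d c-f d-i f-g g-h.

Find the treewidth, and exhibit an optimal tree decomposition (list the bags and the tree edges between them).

Every bag has size at most 2, so the width is 2 − 1 = 1 and tw(G) ≤ 1. Any graph with an edge has treewidth ≥ 1, and G has the edge i–d. Hence tw(G) = 1 exactly.

Treewidth 1.
Bags: B1 = {d, i}  B2 = {c, d}  B3 = {c, f}  B4 = {f, g}  B5 = {g, h}  B6 = {b, h}  B7 = {a, b}  B8 = {a, e}
Tree: B1–B2, B2–B3, B3–B4, B4–B5, B5–B6, B6–B7, B7–B8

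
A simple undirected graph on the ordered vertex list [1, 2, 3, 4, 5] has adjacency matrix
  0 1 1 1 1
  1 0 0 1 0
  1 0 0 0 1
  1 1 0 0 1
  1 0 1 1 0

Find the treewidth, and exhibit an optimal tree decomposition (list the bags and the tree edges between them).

Treewidth 2.
One optimal decomposition is:
Bags: B1 = {1, 2, 4}  B2 = {1, 4, 5}  B3 = {1, 3, 5}
Tree: B1–B2, B2–B3

Each bag holds 3 vertices, so the decomposition has width 2, which upper-bounds the treewidth. On the other hand G contains the 3-clique {1, 3, 5}. A clique must lie in a single bag of any decomposition, so no decomposition can have width below 2. Hence tw(G) = 2 exactly.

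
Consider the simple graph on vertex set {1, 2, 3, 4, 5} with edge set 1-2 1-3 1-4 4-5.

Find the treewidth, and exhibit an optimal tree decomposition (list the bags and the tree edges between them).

Every bag has size at most 2, so the width is 2 − 1 = 1 and tw(G) ≤ 1. Since G has at least one edge (e.g. 4–5), it is not an edgeless graph, so tw(G) ≥ 1. Hence tw(G) = 1 exactly.

Treewidth 1.
One optimal decomposition is:
Bags: B1 = {4, 5}  B2 = {1, 4}  B3 = {1, 3}  B4 = {1, 2}
Tree: B1–B2, B2–B3, B2–B4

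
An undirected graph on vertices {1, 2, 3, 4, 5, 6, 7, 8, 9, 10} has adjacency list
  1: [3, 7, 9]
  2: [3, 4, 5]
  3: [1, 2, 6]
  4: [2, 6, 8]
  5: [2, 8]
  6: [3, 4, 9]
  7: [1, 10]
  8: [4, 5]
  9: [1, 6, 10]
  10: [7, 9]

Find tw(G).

A width-2 tree decomposition is:
Bags: B1 = {4, 5, 8}  B2 = {2, 4, 5}  B3 = {2, 4, 6}  B4 = {2, 3, 6}  B5 = {3, 6, 9}  B6 = {1, 3, 9}  B7 = {1, 9, 10}  B8 = {1, 7, 10}
Tree: B1–B2, B2–B3, B3–B4, B4–B5, B5–B6, B6–B7, B7–B8
The largest bag has 3 vertices, giving width 2; this decomposition certifies tw(G) ≤ 2. The edges 8–5–2–4–8 form a cycle, so G is not a tree and its treewidth is at least 2. The upper and lower bounds meet at 2, so that is the treewidth.

2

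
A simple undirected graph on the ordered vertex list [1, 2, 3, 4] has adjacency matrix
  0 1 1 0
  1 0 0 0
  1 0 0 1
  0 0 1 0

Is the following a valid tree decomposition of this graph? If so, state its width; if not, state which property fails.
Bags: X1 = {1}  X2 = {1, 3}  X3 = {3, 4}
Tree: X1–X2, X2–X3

A tree decomposition must satisfy three properties: every vertex lies in some bag; for every edge, both endpoints lie together in some bag; and for every vertex, the bags containing it form a connected subtree. Here vertex 2 appears in no bag, so the decomposition is invalid.

No — vertex 2 appears in no bag.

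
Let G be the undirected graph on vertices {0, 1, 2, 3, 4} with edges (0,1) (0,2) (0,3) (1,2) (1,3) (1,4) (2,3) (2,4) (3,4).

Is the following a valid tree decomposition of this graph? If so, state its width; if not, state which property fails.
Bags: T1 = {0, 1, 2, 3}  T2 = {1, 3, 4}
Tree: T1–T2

No — edge (2,4) lies in no bag.

A tree decomposition must satisfy three properties: every vertex lies in some bag; for every edge, both endpoints lie together in some bag; and for every vertex, the bags containing it form a connected subtree. Here edge (2,4) lies in no bag, so the decomposition is invalid.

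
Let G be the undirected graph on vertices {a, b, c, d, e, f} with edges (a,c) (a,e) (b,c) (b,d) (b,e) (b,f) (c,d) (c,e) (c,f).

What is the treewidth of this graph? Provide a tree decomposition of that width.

Treewidth 2.
One optimal decomposition is:
Bags: B1 = {b, c, f}  B2 = {b, c, d}  B3 = {b, c, e}  B4 = {a, c, e}
Tree: B1–B2, B2–B3, B3–B4

Each bag holds 3 vertices, so the decomposition has width 2, which upper-bounds the treewidth. Conversely, {a, c, e} is a clique of size 3, and the vertices of any clique must share a bag in every tree decomposition; so some bag has ≥ 3 vertices and tw(G) ≥ 2. Combining the bounds, tw(G) = 2.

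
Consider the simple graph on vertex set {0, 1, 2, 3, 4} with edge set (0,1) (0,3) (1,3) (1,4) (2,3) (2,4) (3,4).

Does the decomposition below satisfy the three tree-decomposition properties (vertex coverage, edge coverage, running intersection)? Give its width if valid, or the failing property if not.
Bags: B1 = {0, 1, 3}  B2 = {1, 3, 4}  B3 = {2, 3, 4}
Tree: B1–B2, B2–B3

Every vertex of G appears in some bag (union = {0, 1, 2, 3, 4}); every edge is covered by a bag; and for each vertex v the set of bags containing v is connected in the bag tree. The decomposition is therefore valid. The largest bag has 3 vertices, so the width is 2.

Yes; width 2.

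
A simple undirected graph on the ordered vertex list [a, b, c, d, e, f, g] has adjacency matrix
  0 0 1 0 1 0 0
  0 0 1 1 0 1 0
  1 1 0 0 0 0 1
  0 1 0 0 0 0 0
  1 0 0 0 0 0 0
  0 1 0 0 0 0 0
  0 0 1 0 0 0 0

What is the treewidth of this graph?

A width-1 tree decomposition is:
Bags: B1 = {b, c}  B2 = {a, c}  B3 = {c, g}  B4 = {b, f}  B5 = {b, d}  B6 = {a, e}
Tree: B1–B2, B1–B3, B1–B4, B4–B5, B2–B6
Each bag holds 2 vertices, so the decomposition has width 1, which upper-bounds the treewidth. Any graph with an edge has treewidth ≥ 1, and G has the edge b–c. Hence tw(G) = 1 exactly.

1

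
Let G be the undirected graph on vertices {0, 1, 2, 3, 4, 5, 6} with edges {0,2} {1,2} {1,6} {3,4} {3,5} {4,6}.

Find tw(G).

1

A width-1 tree decomposition is:
Bags: B1 = {0, 2}  B2 = {1, 2}  B3 = {1, 6}  B4 = {4, 6}  B5 = {3, 4}  B6 = {3, 5}
Tree: B1–B2, B2–B3, B3–B4, B4–B5, B5–B6
Each bag holds 2 vertices, so the decomposition has width 1, which upper-bounds the treewidth. Any graph with an edge has treewidth ≥ 1, and G has the edge 0–2. Hence tw(G) = 1 exactly.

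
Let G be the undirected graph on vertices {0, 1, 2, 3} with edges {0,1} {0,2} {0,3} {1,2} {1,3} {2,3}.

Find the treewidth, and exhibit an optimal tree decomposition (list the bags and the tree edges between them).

Treewidth 3.
One optimal decomposition is:
Bags: B1 = {0, 1, 2, 3}
Tree: (single bag)

A single bag containing all 4 vertices is trivially a valid decomposition of width 3. Conversely, {0, 1, 2, 3} is a clique of size 4, and the vertices of any clique must share a bag in every tree decomposition; so some bag has ≥ 4 vertices and tw(G) ≥ 3. Therefore the treewidth is 3.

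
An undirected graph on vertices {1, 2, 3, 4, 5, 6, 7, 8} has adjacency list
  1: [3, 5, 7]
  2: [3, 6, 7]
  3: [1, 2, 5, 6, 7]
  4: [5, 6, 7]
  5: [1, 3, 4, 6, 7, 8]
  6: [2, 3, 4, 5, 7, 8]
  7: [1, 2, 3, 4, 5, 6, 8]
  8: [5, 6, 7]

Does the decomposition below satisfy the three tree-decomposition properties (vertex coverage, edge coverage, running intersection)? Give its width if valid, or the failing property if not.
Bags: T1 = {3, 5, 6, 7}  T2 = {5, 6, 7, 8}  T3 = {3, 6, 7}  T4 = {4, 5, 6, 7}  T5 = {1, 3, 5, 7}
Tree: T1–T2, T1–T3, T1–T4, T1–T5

No — vertex 2 appears in no bag.

A tree decomposition must satisfy three properties: every vertex lies in some bag; for every edge, both endpoints lie together in some bag; and for every vertex, the bags containing it form a connected subtree. Here vertex 2 appears in no bag, so the decomposition is invalid.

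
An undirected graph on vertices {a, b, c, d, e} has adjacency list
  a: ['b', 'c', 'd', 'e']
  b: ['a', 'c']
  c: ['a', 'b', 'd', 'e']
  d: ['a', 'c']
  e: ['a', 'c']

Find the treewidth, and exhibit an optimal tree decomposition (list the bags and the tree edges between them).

Treewidth 2.
One optimal decomposition is:
Bags: B1 = {a, b, c}  B2 = {a, c, e}  B3 = {a, c, d}
Tree: B1–B2, B2–B3

Each bag holds 3 vertices, so the decomposition has width 2, which upper-bounds the treewidth. Conversely, {a, c, d} is a clique of size 3, and the vertices of any clique must share a bag in every tree decomposition; so some bag has ≥ 3 vertices and tw(G) ≥ 2. Therefore the treewidth is 2.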